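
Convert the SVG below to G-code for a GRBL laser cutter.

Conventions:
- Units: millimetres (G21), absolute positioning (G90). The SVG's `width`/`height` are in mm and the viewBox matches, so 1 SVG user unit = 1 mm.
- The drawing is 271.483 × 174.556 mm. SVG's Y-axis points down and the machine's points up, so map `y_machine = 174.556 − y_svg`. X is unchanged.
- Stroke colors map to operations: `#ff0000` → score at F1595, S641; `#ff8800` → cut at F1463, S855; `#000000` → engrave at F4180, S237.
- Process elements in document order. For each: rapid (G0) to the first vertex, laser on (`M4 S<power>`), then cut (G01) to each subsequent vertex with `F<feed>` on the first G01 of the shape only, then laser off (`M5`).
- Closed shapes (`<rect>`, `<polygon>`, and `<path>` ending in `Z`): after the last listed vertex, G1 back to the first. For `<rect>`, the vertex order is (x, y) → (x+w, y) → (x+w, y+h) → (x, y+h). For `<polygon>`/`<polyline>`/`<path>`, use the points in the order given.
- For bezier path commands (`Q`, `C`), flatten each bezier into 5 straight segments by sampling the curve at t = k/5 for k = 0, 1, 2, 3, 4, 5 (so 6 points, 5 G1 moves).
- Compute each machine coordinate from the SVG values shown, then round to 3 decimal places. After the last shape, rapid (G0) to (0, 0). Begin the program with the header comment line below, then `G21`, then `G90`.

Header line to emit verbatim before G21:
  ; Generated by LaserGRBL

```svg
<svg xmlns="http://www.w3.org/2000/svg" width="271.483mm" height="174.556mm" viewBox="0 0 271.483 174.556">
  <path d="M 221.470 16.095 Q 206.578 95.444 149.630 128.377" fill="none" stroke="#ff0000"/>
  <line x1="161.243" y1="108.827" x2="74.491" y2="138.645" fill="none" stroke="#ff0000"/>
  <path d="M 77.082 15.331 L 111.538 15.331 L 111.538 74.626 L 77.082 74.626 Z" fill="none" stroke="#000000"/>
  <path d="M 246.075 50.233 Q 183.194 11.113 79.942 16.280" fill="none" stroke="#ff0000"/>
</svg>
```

; Generated by LaserGRBL
G21
G90
G0 X221.470 Y158.461
M4 S641
G01 X213.831 Y128.578 F1595
G01 X202.827 Y102.408
G01 X188.459 Y79.952
G01 X170.727 Y61.209
G01 X149.630 Y46.179
M5
G0 X161.243 Y65.729
M4 S641
G01 X74.491 Y35.911 F1595
M5
G0 X77.082 Y159.225
M4 S237
G01 X111.538 Y159.225 F4180
G01 X111.538 Y99.930
G01 X77.082 Y99.930
G01 X77.082 Y159.225
M5
G0 X246.075 Y124.323
M4 S641
G01 X219.308 Y138.200 F1595
G01 X189.311 Y148.533
G01 X156.084 Y155.324
G01 X119.628 Y158.571
G01 X79.942 Y158.276
M5
G0 X0.000 Y0.000

viewBox `0 0 271.483 174.556` with mm width/height → 1 unit = 1 mm. Flip: y_m = 174.556 − y_svg.

**Shape 1** — `<path>` quadratic bezier, stroke `#ff0000` → score (S641, F1595). Control points (SVG): P0=(221.470,16.095), P1=(206.578,95.444), P2=(149.630,128.377); sampled at t=k/5. Machine vertices: (221.470,158.461) → (213.831,128.578) → (202.827,102.408) → (188.459,79.952) → (170.727,61.209) → (149.630,46.179). Open path.

**Shape 2** — `<line>` line segment, stroke `#ff0000` → score (S641, F1595). Machine vertices: (161.243,65.729) → (74.491,35.911). Open path.

**Shape 3** — `<path>` rectangle, stroke `#000000` → engrave (S237, F4180). Machine vertices: (77.082,159.225) → (111.538,159.225) → (111.538,99.930) → (77.082,99.930) → (77.082,159.225). Closed: final G1 returns to the first vertex.

**Shape 4** — `<path>` quadratic bezier, stroke `#ff0000` → score (S641, F1595). Control points (SVG): P0=(246.075,50.233), P1=(183.194,11.113), P2=(79.942,16.280); sampled at t=k/5. Machine vertices: (246.075,124.323) → (219.308,138.200) → (189.311,148.533) → (156.084,155.324) → (119.628,158.571) → (79.942,158.276). Open path.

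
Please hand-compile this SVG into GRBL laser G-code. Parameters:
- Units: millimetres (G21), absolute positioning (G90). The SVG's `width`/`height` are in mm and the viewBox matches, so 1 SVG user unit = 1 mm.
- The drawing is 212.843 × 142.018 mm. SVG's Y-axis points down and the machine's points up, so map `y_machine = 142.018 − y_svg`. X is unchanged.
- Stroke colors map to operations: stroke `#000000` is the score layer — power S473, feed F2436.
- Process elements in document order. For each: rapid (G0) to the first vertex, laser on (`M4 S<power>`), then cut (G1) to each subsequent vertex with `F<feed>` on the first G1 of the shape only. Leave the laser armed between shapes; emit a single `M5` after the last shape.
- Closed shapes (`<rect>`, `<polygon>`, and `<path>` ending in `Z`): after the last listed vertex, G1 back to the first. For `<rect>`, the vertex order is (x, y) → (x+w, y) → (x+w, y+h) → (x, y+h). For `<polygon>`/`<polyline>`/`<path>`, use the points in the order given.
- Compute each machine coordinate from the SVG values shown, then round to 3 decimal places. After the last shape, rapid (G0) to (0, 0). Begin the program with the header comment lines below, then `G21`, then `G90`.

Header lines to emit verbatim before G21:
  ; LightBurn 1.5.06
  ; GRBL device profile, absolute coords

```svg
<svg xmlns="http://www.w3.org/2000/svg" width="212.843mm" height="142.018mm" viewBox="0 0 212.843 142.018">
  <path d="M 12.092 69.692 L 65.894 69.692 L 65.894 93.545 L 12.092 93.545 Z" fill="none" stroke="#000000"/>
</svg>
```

; LightBurn 1.5.06
; GRBL device profile, absolute coords
G21
G90
G0 X12.092 Y72.326
M4 S473
G1 X65.894 Y72.326 F2436
G1 X65.894 Y48.473
G1 X12.092 Y48.473
G1 X12.092 Y72.326
M5
G0 X0.000 Y0.000

1 u = 1 mm; y_m = 142.018 − y.

[1] `<path>` rectangle, #000000→score S473 F2436: (12.092,72.326) → (65.894,72.326) → (65.894,48.473) → (12.092,48.473) → (12.092,72.326) (closed)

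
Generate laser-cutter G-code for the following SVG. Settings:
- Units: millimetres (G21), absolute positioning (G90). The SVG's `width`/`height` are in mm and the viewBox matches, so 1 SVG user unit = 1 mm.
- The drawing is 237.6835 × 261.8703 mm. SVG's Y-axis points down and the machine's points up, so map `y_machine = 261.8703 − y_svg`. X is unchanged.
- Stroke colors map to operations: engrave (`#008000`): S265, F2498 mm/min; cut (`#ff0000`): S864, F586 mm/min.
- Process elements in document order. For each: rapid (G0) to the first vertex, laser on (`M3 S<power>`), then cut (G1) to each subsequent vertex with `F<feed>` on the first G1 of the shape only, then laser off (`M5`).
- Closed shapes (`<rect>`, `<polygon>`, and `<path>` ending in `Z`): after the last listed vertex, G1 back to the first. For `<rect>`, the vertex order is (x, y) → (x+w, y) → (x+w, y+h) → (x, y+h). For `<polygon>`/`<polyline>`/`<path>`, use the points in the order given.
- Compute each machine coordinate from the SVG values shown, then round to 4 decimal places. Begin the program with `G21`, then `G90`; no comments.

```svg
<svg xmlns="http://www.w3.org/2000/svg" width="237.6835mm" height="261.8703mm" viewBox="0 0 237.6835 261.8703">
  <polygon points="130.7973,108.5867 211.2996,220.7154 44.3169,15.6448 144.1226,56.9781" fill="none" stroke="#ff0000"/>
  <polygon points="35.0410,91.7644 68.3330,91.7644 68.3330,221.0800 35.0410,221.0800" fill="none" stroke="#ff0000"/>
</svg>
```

viewBox `0 0 237.6835 261.8703` with mm width/height → 1 unit = 1 mm. Flip: y_m = 261.8703 − y_svg.

**Shape 1** — `<polygon>` closed polygon, stroke `#ff0000` → cut (S864, F586). Machine vertices: (130.7973,153.2836) → (211.2996,41.1549) → (44.3169,246.2255) → (144.1226,204.8922) → (130.7973,153.2836). Closed: final G1 returns to the first vertex.

**Shape 2** — `<polygon>` rectangle, stroke `#ff0000` → cut (S864, F586). Machine vertices: (35.0410,170.1059) → (68.3330,170.1059) → (68.3330,40.7903) → (35.0410,40.7903) → (35.0410,170.1059). Closed: final G1 returns to the first vertex.

G21
G90
G0 X130.7973 Y153.2836
M3 S864
G1 X211.2996 Y41.1549 F586
G1 X44.3169 Y246.2255
G1 X144.1226 Y204.8922
G1 X130.7973 Y153.2836
M5
G0 X35.0410 Y170.1059
M3 S864
G1 X68.3330 Y170.1059 F586
G1 X68.3330 Y40.7903
G1 X35.0410 Y40.7903
G1 X35.0410 Y170.1059
M5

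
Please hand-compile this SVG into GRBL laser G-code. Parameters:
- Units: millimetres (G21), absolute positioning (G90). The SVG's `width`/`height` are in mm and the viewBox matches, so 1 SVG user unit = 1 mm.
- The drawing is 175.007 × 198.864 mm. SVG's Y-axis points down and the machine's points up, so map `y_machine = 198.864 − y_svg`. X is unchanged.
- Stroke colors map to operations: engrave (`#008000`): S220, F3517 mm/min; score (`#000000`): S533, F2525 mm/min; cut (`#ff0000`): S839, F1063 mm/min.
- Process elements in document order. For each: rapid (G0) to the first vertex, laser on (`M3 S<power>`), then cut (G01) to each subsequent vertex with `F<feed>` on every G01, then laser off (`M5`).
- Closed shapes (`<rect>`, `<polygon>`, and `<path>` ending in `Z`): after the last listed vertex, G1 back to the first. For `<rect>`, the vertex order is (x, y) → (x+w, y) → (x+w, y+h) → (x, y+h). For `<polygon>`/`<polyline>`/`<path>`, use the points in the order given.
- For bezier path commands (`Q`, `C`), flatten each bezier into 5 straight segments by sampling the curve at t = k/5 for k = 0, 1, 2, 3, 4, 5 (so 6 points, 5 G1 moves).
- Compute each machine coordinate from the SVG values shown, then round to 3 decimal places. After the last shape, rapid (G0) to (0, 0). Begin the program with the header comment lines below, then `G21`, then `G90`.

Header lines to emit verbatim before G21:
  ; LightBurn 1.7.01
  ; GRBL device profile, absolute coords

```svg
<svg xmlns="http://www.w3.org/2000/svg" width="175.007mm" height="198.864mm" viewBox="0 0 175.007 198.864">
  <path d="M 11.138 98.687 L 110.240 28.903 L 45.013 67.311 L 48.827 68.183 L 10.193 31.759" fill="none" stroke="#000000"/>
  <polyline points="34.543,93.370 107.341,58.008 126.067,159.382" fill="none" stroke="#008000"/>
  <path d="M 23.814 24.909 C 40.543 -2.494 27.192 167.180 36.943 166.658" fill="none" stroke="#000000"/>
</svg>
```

; LightBurn 1.7.01
; GRBL device profile, absolute coords
G21
G90
G0 X11.138 Y100.177
M3 S533
G01 X110.240 Y169.961 F2525
G01 X45.013 Y131.553 F2525
G01 X48.827 Y130.681 F2525
G01 X10.193 Y167.105 F2525
M5
G0 X34.543 Y105.494
M3 S220
G01 X107.341 Y140.856 F3517
G01 X126.067 Y39.482 F3517
M5
G0 X23.814 Y173.955
M3 S533
G01 X30.667 Y169.686 F2525
G01 X32.854 Y135.747 F2525
G01 X32.927 Y89.768 F2525
G01 X33.439 Y49.378 F2525
G01 X36.943 Y32.206 F2525
M5
G0 X0.000 Y0.000

1 u = 1 mm; y_m = 198.864 − y.

[1] `<path>` open polyline, #000000→score S533 F2525: (11.138,100.177) → (110.240,169.961) → (45.013,131.553) → (48.827,130.681) → (10.193,167.105)

[2] `<polyline>` open polyline, #008000→engrave S220 F3517: (34.543,105.494) → (107.341,140.856) → (126.067,39.482)

[3] `<path>` cubic bezier, #000000→score S533 F2525: (23.814,173.955) → (30.667,169.686) → (32.854,135.747) → (32.927,89.768) → (33.439,49.378) → (36.943,32.206)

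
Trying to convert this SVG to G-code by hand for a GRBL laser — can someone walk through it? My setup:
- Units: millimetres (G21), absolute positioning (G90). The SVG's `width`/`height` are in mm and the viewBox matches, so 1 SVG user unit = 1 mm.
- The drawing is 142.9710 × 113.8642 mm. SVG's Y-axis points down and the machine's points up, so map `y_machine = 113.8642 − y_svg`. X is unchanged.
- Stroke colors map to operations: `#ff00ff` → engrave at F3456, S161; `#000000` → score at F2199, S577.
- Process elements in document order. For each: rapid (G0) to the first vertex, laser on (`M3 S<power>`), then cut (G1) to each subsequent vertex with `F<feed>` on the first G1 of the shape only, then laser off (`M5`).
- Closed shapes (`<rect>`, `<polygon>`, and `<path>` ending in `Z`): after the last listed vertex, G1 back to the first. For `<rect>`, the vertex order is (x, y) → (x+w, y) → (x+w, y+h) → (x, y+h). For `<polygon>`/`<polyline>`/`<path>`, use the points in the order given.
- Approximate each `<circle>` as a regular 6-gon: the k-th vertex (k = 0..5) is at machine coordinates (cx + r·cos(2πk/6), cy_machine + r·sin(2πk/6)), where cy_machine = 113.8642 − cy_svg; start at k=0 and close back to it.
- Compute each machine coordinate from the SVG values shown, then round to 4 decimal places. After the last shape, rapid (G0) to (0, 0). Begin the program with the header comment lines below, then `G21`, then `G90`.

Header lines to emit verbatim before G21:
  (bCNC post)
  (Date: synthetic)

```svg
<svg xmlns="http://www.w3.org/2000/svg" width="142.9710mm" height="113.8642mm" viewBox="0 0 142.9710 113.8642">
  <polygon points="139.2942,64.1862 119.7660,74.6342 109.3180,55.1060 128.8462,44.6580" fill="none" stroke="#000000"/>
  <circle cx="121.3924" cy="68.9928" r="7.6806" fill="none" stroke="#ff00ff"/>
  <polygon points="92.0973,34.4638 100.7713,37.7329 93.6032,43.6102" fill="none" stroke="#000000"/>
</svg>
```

Since the viewBox matches the mm dimensions, user units are millimetres directly. The only transform is the Y-flip y_m = 113.8642 − y_svg.

Shape 1 is a regular polygon drawn with `<polygon>`. Its stroke #000000 means score at S577, F2199. After flipping Y the toolpath is (139.2942,49.6780) → (119.7660,39.2300) → (109.3180,58.7582) → (128.8462,69.2062) → (139.2942,49.6780), returning to the start.

Shape 2 is a circle drawn with `<circle>`. Its stroke #ff00ff means engrave at S161, F3456. After flipping Y the toolpath is (129.0730,44.8714) → (125.2327,51.5230) → (117.5521,51.5230) → (113.7118,44.8714) → (117.5521,38.2198) → (125.2327,38.2198) → (129.0730,44.8714), returning to the start.

Shape 3 is a regular polygon drawn with `<polygon>`. Its stroke #000000 means score at S577, F2199. After flipping Y the toolpath is (92.0973,79.4004) → (100.7713,76.1313) → (93.6032,70.2540) → (92.0973,79.4004), returning to the start.

(bCNC post)
(Date: synthetic)
G21
G90
G0 X139.2942 Y49.6780
M3 S577
G1 X119.7660 Y39.2300 F2199
G1 X109.3180 Y58.7582
G1 X128.8462 Y69.2062
G1 X139.2942 Y49.6780
M5
G0 X129.0730 Y44.8714
M3 S161
G1 X125.2327 Y51.5230 F3456
G1 X117.5521 Y51.5230
G1 X113.7118 Y44.8714
G1 X117.5521 Y38.2198
G1 X125.2327 Y38.2198
G1 X129.0730 Y44.8714
M5
G0 X92.0973 Y79.4004
M3 S577
G1 X100.7713 Y76.1313 F2199
G1 X93.6032 Y70.2540
G1 X92.0973 Y79.4004
M5
G0 X0.0000 Y0.0000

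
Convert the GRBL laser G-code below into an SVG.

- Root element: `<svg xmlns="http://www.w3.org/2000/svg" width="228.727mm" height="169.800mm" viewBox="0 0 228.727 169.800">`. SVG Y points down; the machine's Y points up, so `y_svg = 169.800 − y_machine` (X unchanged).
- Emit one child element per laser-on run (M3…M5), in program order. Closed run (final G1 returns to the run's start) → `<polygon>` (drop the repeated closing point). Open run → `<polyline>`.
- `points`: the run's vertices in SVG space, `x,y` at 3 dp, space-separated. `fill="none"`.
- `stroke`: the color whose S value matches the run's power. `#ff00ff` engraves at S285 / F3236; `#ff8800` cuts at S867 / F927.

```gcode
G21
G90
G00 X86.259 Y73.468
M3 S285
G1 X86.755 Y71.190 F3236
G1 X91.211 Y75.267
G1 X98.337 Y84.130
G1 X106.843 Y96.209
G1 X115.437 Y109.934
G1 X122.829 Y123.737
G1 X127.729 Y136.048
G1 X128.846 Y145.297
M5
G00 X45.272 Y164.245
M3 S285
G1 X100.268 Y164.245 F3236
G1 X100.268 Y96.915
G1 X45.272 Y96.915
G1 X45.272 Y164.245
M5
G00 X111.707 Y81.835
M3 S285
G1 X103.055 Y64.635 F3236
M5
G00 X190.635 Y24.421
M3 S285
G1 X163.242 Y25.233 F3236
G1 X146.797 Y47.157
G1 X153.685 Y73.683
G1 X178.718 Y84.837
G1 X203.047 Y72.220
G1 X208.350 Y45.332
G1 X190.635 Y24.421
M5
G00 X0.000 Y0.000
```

Each laser-on run becomes one SVG element. Flip Y back into SVG space with y_svg = 169.800 − y_machine. Every run uses S285, so all elements get stroke `#ff00ff` (engrave).

Run 1: The run is open, so emit a `<polyline>` with points (Y-flipped): 86.259,96.332 86.755,98.610 91.211,94.533 98.337,85.670 106.843,73.591 115.437,59.866 122.829,46.063 127.729,33.752 128.846,24.503.

Run 2: The run returns to its start, so emit a `<polygon>` with points (Y-flipped): 45.272,5.555 100.268,5.555 100.268,72.885 45.272,72.885.

Run 3: The run is open, so emit a `<polyline>` with points (Y-flipped): 111.707,87.965 103.055,105.165.

Run 4: The run returns to its start, so emit a `<polygon>` with points (Y-flipped): 190.635,145.379 163.242,144.567 146.797,122.643 153.685,96.117 178.718,84.963 203.047,97.580 208.350,124.468.

<svg xmlns="http://www.w3.org/2000/svg" width="228.727mm" height="169.800mm" viewBox="0 0 228.727 169.800">
  <polyline points="86.259,96.332 86.755,98.610 91.211,94.533 98.337,85.670 106.843,73.591 115.437,59.866 122.829,46.063 127.729,33.752 128.846,24.503" fill="none" stroke="#ff00ff"/>
  <polygon points="45.272,5.555 100.268,5.555 100.268,72.885 45.272,72.885" fill="none" stroke="#ff00ff"/>
  <polyline points="111.707,87.965 103.055,105.165" fill="none" stroke="#ff00ff"/>
  <polygon points="190.635,145.379 163.242,144.567 146.797,122.643 153.685,96.117 178.718,84.963 203.047,97.580 208.350,124.468" fill="none" stroke="#ff00ff"/>
</svg>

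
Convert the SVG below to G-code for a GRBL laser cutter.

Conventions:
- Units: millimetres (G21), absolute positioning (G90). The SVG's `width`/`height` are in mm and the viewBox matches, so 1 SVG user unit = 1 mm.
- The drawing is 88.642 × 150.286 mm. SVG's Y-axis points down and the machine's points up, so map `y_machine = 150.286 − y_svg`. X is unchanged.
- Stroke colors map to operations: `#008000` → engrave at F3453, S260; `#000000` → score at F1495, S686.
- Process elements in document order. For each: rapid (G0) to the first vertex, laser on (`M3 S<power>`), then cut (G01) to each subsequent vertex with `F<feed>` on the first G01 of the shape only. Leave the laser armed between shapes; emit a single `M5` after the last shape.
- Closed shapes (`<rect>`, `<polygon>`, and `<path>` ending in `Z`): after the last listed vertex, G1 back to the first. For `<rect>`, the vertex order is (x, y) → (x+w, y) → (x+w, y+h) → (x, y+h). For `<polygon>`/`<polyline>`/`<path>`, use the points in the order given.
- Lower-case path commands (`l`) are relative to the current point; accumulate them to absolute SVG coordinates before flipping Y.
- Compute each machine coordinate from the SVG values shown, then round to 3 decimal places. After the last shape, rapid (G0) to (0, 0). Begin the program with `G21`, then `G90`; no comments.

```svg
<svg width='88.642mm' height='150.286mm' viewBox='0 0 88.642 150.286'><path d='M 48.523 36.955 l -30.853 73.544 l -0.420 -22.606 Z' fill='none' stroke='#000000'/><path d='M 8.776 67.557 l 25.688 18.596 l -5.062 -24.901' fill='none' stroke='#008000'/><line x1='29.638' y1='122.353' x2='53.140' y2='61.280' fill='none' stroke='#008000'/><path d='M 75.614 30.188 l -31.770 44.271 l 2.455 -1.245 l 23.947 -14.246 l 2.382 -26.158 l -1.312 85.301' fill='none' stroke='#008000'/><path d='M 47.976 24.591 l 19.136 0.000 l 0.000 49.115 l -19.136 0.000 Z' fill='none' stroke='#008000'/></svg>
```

Since the viewBox matches the mm dimensions, user units are millimetres directly. The only transform is the Y-flip y_m = 150.286 − y_svg.

Shape 1 is a closed polygon drawn with `<path>`. Its stroke #000000 means score at S686, F1495. After flipping Y the toolpath is (48.523,113.331) → (17.670,39.787) → (17.250,62.393) → (48.523,113.331), returning to the start.

Shape 2 is a open polyline drawn with `<path>`. Its stroke #008000 means engrave at S260, F3453. After flipping Y the toolpath is (8.776,82.729) → (34.464,64.133) → (29.402,89.034).

Shape 3 is a line segment drawn with `<line>`. Its stroke #008000 means engrave at S260, F3453. After flipping Y the toolpath is (29.638,27.933) → (53.140,89.006).

Shape 4 is a open polyline drawn with `<path>`. Its stroke #008000 means engrave at S260, F3453. After flipping Y the toolpath is (75.614,120.098) → (43.844,75.827) → (46.299,77.072) → (70.246,91.318) → (72.628,117.476) → (71.316,32.175).

Shape 5 is a rectangle drawn with `<path>`. Its stroke #008000 means engrave at S260, F3453. After flipping Y the toolpath is (47.976,125.695) → (67.112,125.695) → (67.112,76.580) → (47.976,76.580) → (47.976,125.695), returning to the start.

G21
G90
G0 X48.523 Y113.331
M3 S686
G01 X17.670 Y39.787 F1495
G01 X17.250 Y62.393
G01 X48.523 Y113.331
G0 X8.776 Y82.729
M3 S260
G01 X34.464 Y64.133 F3453
G01 X29.402 Y89.034
G0 X29.638 Y27.933
M3 S260
G01 X53.140 Y89.006 F3453
G0 X75.614 Y120.098
M3 S260
G01 X43.844 Y75.827 F3453
G01 X46.299 Y77.072
G01 X70.246 Y91.318
G01 X72.628 Y117.476
G01 X71.316 Y32.175
G0 X47.976 Y125.695
M3 S260
G01 X67.112 Y125.695 F3453
G01 X67.112 Y76.580
G01 X47.976 Y76.580
G01 X47.976 Y125.695
M5
G0 X0.000 Y0.000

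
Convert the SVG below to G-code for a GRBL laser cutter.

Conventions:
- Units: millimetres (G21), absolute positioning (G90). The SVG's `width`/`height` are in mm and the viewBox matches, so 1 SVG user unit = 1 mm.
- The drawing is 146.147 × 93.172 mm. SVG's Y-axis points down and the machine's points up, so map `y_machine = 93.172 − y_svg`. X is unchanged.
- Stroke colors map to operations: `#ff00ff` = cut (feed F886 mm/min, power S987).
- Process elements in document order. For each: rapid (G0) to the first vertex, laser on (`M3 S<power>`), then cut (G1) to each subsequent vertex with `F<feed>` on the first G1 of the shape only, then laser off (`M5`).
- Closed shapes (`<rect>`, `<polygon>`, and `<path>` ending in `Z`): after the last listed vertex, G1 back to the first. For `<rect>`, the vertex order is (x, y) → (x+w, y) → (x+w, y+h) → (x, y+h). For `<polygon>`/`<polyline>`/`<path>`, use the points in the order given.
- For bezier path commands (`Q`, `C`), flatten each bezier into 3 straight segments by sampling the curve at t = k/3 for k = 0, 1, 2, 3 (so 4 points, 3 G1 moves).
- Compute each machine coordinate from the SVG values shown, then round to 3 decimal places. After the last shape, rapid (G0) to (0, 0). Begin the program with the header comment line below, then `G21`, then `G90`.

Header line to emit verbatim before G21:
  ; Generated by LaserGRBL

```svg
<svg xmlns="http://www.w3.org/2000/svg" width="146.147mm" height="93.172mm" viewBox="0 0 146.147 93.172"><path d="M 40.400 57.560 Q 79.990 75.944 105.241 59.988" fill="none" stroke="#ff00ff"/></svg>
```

viewBox `0 0 146.147 93.172` with mm width/height → 1 unit = 1 mm. Flip: y_m = 93.172 − y_svg.

**Shape 1** — `<path>` quadratic bezier, stroke `#ff00ff` → cut (S987, F886). Control points (SVG): P0=(40.400,57.560), P1=(79.990,75.944), P2=(105.241,59.988); sampled at t=k/3. Machine vertices: (40.400,35.612) → (65.200,27.172) → (86.814,26.362) → (105.241,33.184). Open path.

; Generated by LaserGRBL
G21
G90
G0 X40.400 Y35.612
M3 S987
G1 X65.200 Y27.172 F886
G1 X86.814 Y26.362
G1 X105.241 Y33.184
M5
G0 X0.000 Y0.000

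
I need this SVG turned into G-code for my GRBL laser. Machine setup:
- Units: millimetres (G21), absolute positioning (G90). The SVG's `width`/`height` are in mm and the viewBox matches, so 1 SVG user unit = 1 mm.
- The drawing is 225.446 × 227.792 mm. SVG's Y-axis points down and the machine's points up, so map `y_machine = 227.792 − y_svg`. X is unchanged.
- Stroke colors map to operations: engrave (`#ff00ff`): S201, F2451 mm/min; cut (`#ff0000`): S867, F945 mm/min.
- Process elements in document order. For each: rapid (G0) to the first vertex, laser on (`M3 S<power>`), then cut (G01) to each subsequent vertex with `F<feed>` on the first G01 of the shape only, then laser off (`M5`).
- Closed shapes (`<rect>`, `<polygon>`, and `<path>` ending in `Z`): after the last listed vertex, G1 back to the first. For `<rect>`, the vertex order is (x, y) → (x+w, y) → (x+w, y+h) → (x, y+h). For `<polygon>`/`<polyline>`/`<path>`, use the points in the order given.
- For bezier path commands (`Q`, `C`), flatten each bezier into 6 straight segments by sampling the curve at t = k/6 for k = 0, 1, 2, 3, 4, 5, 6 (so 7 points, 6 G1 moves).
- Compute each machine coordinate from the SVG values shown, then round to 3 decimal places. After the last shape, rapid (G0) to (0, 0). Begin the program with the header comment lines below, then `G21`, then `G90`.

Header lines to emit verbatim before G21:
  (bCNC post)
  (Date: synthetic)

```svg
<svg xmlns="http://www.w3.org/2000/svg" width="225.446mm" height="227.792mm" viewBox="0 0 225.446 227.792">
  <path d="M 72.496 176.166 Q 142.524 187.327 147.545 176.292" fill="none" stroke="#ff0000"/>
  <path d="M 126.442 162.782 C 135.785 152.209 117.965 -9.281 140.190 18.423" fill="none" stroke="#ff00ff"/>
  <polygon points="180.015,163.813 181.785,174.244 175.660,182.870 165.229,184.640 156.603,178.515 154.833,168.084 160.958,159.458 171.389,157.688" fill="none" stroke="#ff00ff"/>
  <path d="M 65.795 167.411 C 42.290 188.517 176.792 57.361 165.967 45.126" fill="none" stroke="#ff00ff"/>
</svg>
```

(bCNC post)
(Date: synthetic)
G21
G90
G0 X72.496 Y51.626
M3 S867
G01 X94.033 Y48.522 F945
G01 X111.958 Y46.652
G01 X126.272 Y46.014
G01 X136.975 Y46.610
G01 X144.066 Y48.438
G01 X147.545 Y51.500
M5
G0 X126.442 Y65.010
M3 S201
G01 X129.161 Y81.298 F2451
G01 X129.220 Y113.292
G01 X128.485 Y151.543
G01 X128.824 Y186.605
G01 X132.103 Y209.029
G01 X140.190 Y209.369
M5
G0 X180.015 Y63.979
M3 S201
G01 X181.785 Y53.548 F2451
G01 X175.660 Y44.922
G01 X165.229 Y43.152
G01 X156.603 Y49.277
G01 X154.833 Y59.708
G01 X160.958 Y68.334
G01 X171.389 Y70.104
G01 X180.015 Y63.979
M5
G0 X65.795 Y60.381
M3 S201
G01 X65.805 Y61.261 F2451
G01 X83.724 Y79.985
G01 X111.126 Y109.021
G01 X139.584 Y140.834
G01 X160.673 Y167.894
G01 X165.967 Y182.666
M5
G0 X0.000 Y0.000

Since the viewBox matches the mm dimensions, user units are millimetres directly. The only transform is the Y-flip y_m = 227.792 − y_svg.

Shape 1 is a quadratic bezier drawn with `<path>`. Its stroke #ff0000 means cut at S867, F945. After flipping Y the toolpath is (72.496,51.626) → (94.033,48.522) → (111.958,46.652) → (126.272,46.014) → (136.975,46.610) → (144.066,48.438) → (147.545,51.500).

Shape 2 is a cubic bezier drawn with `<path>`. Its stroke #ff00ff means engrave at S201, F2451. After flipping Y the toolpath is (126.442,65.010) → (129.161,81.298) → (129.220,113.292) → (128.485,151.543) → (128.824,186.605) → (132.103,209.029) → (140.190,209.369).

Shape 3 is a regular polygon drawn with `<polygon>`. Its stroke #ff00ff means engrave at S201, F2451. After flipping Y the toolpath is (180.015,63.979) → (181.785,53.548) → (175.660,44.922) → (165.229,43.152) → (156.603,49.277) → (154.833,59.708) → (160.958,68.334) → (171.389,70.104) → (180.015,63.979), returning to the start.

Shape 4 is a cubic bezier drawn with `<path>`. Its stroke #ff00ff means engrave at S201, F2451. After flipping Y the toolpath is (65.795,60.381) → (65.805,61.261) → (83.724,79.985) → (111.126,109.021) → (139.584,140.834) → (160.673,167.894) → (165.967,182.666).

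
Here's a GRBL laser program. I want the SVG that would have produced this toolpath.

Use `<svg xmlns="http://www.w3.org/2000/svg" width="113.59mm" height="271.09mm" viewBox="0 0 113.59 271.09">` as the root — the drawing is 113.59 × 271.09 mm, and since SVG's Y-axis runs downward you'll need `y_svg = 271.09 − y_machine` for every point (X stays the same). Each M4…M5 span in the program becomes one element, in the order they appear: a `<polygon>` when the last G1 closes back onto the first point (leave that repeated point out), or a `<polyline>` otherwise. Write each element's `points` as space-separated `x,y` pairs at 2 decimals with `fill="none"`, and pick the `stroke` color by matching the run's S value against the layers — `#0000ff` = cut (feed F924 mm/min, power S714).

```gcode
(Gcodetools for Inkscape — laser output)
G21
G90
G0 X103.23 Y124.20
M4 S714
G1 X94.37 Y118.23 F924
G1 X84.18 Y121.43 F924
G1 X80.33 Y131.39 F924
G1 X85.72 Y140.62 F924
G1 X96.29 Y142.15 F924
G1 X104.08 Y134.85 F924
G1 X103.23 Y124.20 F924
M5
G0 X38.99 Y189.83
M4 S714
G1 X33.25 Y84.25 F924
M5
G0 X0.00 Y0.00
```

<svg xmlns="http://www.w3.org/2000/svg" width="113.59mm" height="271.09mm" viewBox="0 0 113.59 271.09">
  <polygon points="103.23,146.89 94.37,152.86 84.18,149.66 80.33,139.70 85.72,130.47 96.29,128.94 104.08,136.24" fill="none" stroke="#0000ff"/>
  <polyline points="38.99,81.26 33.25,186.84" fill="none" stroke="#0000ff"/>
</svg>

y_svg = 271.09 − y_m. Every run uses S714, so all elements get stroke `#0000ff` (cut).

[1] closed run; points: 103.23,146.89 94.37,152.86 84.18,149.66 80.33,139.70 85.72,130.47 96.29,128.94 104.08,136.24

[2] open run; points: 38.99,81.26 33.25,186.84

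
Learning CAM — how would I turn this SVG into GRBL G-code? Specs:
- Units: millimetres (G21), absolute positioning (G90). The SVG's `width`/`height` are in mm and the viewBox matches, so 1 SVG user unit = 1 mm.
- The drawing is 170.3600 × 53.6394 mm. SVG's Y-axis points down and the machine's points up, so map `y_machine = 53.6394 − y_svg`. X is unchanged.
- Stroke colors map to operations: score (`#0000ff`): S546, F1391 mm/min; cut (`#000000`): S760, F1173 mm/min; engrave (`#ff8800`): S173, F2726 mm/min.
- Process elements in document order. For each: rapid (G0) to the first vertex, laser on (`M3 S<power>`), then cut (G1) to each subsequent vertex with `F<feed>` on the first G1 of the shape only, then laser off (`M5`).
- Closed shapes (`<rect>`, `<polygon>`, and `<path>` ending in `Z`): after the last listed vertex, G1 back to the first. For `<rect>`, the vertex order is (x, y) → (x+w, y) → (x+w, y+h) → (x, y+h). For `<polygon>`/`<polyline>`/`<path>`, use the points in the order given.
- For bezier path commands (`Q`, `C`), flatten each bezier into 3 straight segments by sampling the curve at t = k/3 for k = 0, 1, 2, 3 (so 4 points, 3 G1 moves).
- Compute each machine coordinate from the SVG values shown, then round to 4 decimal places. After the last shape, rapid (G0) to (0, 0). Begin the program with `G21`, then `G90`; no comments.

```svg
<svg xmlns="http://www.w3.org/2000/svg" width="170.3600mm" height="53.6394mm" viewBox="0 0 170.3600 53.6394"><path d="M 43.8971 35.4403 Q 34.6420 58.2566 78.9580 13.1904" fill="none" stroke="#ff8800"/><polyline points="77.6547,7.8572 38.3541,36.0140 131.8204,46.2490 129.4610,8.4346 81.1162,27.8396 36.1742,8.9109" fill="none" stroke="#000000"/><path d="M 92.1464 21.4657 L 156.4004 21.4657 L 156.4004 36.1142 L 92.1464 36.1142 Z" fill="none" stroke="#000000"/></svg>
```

viewBox `0 0 170.3600 53.6394` with mm width/height → 1 unit = 1 mm. Flip: y_m = 53.6394 − y_svg.

**Shape 1** — `<path>` quadratic bezier, stroke `#ff8800` → engrave (S173, F2726). Control points (SVG): P0=(43.8971,35.4403), P1=(34.6420,58.2566), P2=(78.9580,13.1904); sampled at t=k/3. Machine vertices: (43.8971,18.1991) → (43.6794,10.5307) → (55.3663,17.9474) → (78.9580,40.4490). Open path.

**Shape 2** — `<polyline>` open polyline, stroke `#000000` → cut (S760, F1173). Machine vertices: (77.6547,45.7822) → (38.3541,17.6254) → (131.8204,7.3904) → (129.4610,45.2048) → (81.1162,25.7998) → (36.1742,44.7285). Open path.

**Shape 3** — `<path>` rectangle, stroke `#000000` → cut (S760, F1173). Machine vertices: (92.1464,32.1737) → (156.4004,32.1737) → (156.4004,17.5252) → (92.1464,17.5252) → (92.1464,32.1737). Closed: final G1 returns to the first vertex.

G21
G90
G0 X43.8971 Y18.1991
M3 S173
G1 X43.6794 Y10.5307 F2726
G1 X55.3663 Y17.9474
G1 X78.9580 Y40.4490
M5
G0 X77.6547 Y45.7822
M3 S760
G1 X38.3541 Y17.6254 F1173
G1 X131.8204 Y7.3904
G1 X129.4610 Y45.2048
G1 X81.1162 Y25.7998
G1 X36.1742 Y44.7285
M5
G0 X92.1464 Y32.1737
M3 S760
G1 X156.4004 Y32.1737 F1173
G1 X156.4004 Y17.5252
G1 X92.1464 Y17.5252
G1 X92.1464 Y32.1737
M5
G0 X0.0000 Y0.0000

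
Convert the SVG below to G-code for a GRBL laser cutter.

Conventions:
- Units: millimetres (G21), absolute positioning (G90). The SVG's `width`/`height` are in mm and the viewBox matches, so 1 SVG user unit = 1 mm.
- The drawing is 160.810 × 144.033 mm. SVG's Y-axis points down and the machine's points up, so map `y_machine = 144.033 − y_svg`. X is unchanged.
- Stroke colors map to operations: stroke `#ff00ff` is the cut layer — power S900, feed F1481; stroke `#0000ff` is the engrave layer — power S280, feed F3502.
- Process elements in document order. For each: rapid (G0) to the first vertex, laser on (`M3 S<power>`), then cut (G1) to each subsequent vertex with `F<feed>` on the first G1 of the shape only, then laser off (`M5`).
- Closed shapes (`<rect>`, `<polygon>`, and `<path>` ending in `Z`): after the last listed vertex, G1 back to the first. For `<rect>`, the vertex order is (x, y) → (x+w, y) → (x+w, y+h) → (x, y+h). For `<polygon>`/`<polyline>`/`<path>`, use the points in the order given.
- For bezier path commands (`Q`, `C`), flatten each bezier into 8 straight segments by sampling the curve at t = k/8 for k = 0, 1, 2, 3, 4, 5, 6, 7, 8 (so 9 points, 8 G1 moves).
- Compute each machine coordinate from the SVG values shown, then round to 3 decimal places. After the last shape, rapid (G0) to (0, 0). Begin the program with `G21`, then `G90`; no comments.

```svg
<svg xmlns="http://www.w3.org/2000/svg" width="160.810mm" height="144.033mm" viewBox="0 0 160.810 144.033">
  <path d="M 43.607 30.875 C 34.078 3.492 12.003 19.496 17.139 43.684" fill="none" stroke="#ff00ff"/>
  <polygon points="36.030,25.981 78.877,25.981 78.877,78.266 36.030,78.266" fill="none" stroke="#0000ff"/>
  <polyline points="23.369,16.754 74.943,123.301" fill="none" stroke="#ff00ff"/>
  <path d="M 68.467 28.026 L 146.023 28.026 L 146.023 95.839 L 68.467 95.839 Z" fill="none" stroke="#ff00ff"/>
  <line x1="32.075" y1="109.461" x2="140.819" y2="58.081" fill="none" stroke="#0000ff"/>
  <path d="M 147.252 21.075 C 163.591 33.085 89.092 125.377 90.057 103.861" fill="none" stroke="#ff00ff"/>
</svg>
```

Since the viewBox matches the mm dimensions, user units are millimetres directly. The only transform is the Y-flip y_m = 144.033 − y_svg.

Shape 1 is a cubic bezier drawn with `<path>`. Its stroke #ff00ff means cut at S900, F1481. After flipping Y the toolpath is (43.607,113.158) → (39.523,121.462) → (34.729,126.110) → (29.691,127.516) → (24.874,126.093) → (20.744,122.251) → (17.768,116.405) → (16.411,108.967) → (17.139,100.349).

Shape 2 is a rectangle drawn with `<polygon>`. Its stroke #0000ff means engrave at S280, F3502. After flipping Y the toolpath is (36.030,118.052) → (78.877,118.052) → (78.877,65.767) → (36.030,65.767) → (36.030,118.052), returning to the start.

Shape 3 is a line segment drawn with `<polyline>`. Its stroke #ff00ff means cut at S900, F1481. After flipping Y the toolpath is (23.369,127.279) → (74.943,20.732).

Shape 4 is a rectangle drawn with `<path>`. Its stroke #ff00ff means cut at S900, F1481. After flipping Y the toolpath is (68.467,116.007) → (146.023,116.007) → (146.023,48.194) → (68.467,48.194) → (68.467,116.007), returning to the start.

Shape 5 is a line segment drawn with `<line>`. Its stroke #0000ff means engrave at S280, F3502. After flipping Y the toolpath is (32.075,34.572) → (140.819,85.952).

Shape 6 is a cubic bezier drawn with `<path>`. Its stroke #ff00ff means cut at S900, F1481. After flipping Y the toolpath is (147.252,122.958) → (149.446,115.070) → (145.073,101.930) → (136.081,85.813) → (124.420,68.993) → (112.038,53.744) → (100.884,42.341) → (92.908,37.059) → (90.057,40.172).

G21
G90
G0 X43.607 Y113.158
M3 S900
G1 X39.523 Y121.462 F1481
G1 X34.729 Y126.110
G1 X29.691 Y127.516
G1 X24.874 Y126.093
G1 X20.744 Y122.251
G1 X17.768 Y116.405
G1 X16.411 Y108.967
G1 X17.139 Y100.349
M5
G0 X36.030 Y118.052
M3 S280
G1 X78.877 Y118.052 F3502
G1 X78.877 Y65.767
G1 X36.030 Y65.767
G1 X36.030 Y118.052
M5
G0 X23.369 Y127.279
M3 S900
G1 X74.943 Y20.732 F1481
M5
G0 X68.467 Y116.007
M3 S900
G1 X146.023 Y116.007 F1481
G1 X146.023 Y48.194
G1 X68.467 Y48.194
G1 X68.467 Y116.007
M5
G0 X32.075 Y34.572
M3 S280
G1 X140.819 Y85.952 F3502
M5
G0 X147.252 Y122.958
M3 S900
G1 X149.446 Y115.070 F1481
G1 X145.073 Y101.930
G1 X136.081 Y85.813
G1 X124.420 Y68.993
G1 X112.038 Y53.744
G1 X100.884 Y42.341
G1 X92.908 Y37.059
G1 X90.057 Y40.172
M5
G0 X0.000 Y0.000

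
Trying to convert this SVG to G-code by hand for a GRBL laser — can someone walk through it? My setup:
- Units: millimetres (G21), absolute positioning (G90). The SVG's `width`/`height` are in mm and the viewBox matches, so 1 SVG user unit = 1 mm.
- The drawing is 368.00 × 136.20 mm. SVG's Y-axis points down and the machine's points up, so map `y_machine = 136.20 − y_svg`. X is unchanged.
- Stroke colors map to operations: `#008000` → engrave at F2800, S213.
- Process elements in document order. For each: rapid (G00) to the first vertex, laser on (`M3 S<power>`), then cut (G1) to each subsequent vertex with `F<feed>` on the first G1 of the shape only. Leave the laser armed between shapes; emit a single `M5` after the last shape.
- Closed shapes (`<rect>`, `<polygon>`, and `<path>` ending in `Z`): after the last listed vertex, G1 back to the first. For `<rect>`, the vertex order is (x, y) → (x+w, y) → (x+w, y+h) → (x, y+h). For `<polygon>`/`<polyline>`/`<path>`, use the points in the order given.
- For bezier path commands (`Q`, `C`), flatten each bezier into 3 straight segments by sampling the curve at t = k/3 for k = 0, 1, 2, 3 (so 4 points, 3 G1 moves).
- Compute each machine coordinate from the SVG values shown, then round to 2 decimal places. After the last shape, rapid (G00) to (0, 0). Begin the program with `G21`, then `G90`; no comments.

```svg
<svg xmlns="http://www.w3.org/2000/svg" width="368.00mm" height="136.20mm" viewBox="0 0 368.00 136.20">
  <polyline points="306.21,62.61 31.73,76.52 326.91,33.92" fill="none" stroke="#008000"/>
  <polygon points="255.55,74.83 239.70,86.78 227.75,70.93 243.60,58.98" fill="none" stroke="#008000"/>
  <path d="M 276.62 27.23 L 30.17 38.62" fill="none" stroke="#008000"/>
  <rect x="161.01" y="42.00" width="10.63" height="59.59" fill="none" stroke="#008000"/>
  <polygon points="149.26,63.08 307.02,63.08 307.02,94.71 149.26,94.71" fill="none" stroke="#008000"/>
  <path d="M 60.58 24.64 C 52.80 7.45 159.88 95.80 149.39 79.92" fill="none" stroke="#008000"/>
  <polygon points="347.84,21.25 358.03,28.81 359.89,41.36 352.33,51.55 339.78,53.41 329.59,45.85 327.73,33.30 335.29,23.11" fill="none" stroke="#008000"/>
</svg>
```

G21
G90
G00 X306.21 Y73.59
M3 S213
G1 X31.73 Y59.68 F2800
G1 X326.91 Y102.28
G00 X255.55 Y61.37
M3 S213
G1 X239.70 Y49.42 F2800
G1 X227.75 Y65.27
G1 X243.60 Y77.22
G1 X255.55 Y61.37
G00 X276.62 Y108.97
M3 S213
G1 X30.17 Y97.58 F2800
G00 X161.01 Y94.20
M3 S213
G1 X171.64 Y94.20 F2800
G1 X171.64 Y34.61
G1 X161.01 Y34.61
G1 X161.01 Y94.20
G00 X149.26 Y73.12
M3 S213
G1 X307.02 Y73.12 F2800
G1 X307.02 Y41.49
G1 X149.26 Y41.49
G1 X149.26 Y73.12
G00 X60.58 Y111.56
M3 S213
G1 X82.48 Y101.34 F2800
G1 X129.30 Y67.37
G1 X149.39 Y56.28
G00 X347.84 Y114.95
M3 S213
G1 X358.03 Y107.39 F2800
G1 X359.89 Y94.84
G1 X352.33 Y84.65
G1 X339.78 Y82.79
G1 X329.59 Y90.35
G1 X327.73 Y102.90
G1 X335.29 Y113.09
G1 X347.84 Y114.95
M5
G00 X0.00 Y0.00

1 u = 1 mm; y_m = 136.20 − y.

[1] `<polyline>` open polyline, #008000→engrave S213 F2800: (306.21,73.59) → (31.73,59.68) → (326.91,102.28)

[2] `<polygon>` regular polygon, #008000→engrave S213 F2800: (255.55,61.37) → (239.70,49.42) → (227.75,65.27) → (243.60,77.22) → (255.55,61.37) (closed)

[3] `<path>` line segment, #008000→engrave S213 F2800: (276.62,108.97) → (30.17,97.58)

[4] `<rect>` rectangle, #008000→engrave S213 F2800: (161.01,94.20) → (171.64,94.20) → (171.64,34.61) → (161.01,34.61) → (161.01,94.20) (closed)

[5] `<polygon>` rectangle, #008000→engrave S213 F2800: (149.26,73.12) → (307.02,73.12) → (307.02,41.49) → (149.26,41.49) → (149.26,73.12) (closed)

[6] `<path>` cubic bezier, #008000→engrave S213 F2800: (60.58,111.56) → (82.48,101.34) → (129.30,67.37) → (149.39,56.28)

[7] `<polygon>` regular polygon, #008000→engrave S213 F2800: (347.84,114.95) → (358.03,107.39) → (359.89,94.84) → (352.33,84.65) → (339.78,82.79) → (329.59,90.35) → (327.73,102.90) → (335.29,113.09) → (347.84,114.95) (closed)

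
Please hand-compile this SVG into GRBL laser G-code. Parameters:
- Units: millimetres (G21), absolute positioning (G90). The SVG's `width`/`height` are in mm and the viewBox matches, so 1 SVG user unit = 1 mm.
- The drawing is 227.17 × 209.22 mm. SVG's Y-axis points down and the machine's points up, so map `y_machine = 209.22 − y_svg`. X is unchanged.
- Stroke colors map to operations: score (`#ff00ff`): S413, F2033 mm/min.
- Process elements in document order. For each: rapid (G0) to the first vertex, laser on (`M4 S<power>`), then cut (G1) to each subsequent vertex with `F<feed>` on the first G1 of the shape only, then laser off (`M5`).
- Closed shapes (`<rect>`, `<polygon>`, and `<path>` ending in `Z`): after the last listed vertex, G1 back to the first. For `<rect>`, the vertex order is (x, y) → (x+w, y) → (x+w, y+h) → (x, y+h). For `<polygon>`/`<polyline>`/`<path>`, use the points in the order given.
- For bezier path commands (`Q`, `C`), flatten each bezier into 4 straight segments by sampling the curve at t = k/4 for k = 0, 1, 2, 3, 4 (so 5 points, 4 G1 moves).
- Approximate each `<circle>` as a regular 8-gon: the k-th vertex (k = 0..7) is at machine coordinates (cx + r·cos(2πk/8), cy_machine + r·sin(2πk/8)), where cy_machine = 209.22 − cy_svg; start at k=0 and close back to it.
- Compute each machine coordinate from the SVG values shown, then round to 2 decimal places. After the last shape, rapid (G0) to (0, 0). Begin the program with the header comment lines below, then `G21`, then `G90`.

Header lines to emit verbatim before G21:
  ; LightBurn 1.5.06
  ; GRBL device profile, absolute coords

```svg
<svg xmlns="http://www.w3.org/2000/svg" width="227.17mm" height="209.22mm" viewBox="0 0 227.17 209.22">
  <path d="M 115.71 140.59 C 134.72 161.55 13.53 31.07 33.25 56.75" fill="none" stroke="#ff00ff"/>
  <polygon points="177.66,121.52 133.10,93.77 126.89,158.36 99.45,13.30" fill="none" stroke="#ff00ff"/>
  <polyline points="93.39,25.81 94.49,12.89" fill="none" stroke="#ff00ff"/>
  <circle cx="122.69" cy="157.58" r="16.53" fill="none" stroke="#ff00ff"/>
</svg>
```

viewBox `0 0 227.17 209.22` with mm width/height → 1 unit = 1 mm. Flip: y_m = 209.22 − y_svg.

**Shape 1** — `<path>` cubic bezier, stroke `#ff00ff` → score (S413, F2033). Control points (SVG): P0=(115.71,140.59), P1=(134.72,161.55), P2=(13.53,31.07), P3=(33.25,56.75); sampled at t=k/4. Machine vertices: (115.71,68.63) → (108.07,76.50) → (74.21,112.32) → (40.49,147.26) → (33.25,152.47). Open path.

**Shape 2** — `<polygon>` closed polygon, stroke `#ff00ff` → score (S413, F2033). Machine vertices: (177.66,87.70) → (133.10,115.45) → (126.89,50.86) → (99.45,195.92) → (177.66,87.70). Closed: final G1 returns to the first vertex.

**Shape 3** — `<polyline>` line segment, stroke `#ff00ff` → score (S413, F2033). Machine vertices: (93.39,183.41) → (94.49,196.33). Open path.

**Shape 4** — `<circle>` circle, stroke `#ff00ff` → score (S413, F2033). Machine vertices: (139.22,51.64) → (134.38,63.33) → (122.69,68.17) → (111.00,63.33) → (106.16,51.64) → (111.00,39.95) → (122.69,35.11) → (134.38,39.95) → (139.22,51.64). Closed: final G1 returns to the first vertex.

; LightBurn 1.5.06
; GRBL device profile, absolute coords
G21
G90
G0 X115.71 Y68.63
M4 S413
G1 X108.07 Y76.50 F2033
G1 X74.21 Y112.32
G1 X40.49 Y147.26
G1 X33.25 Y152.47
M5
G0 X177.66 Y87.70
M4 S413
G1 X133.10 Y115.45 F2033
G1 X126.89 Y50.86
G1 X99.45 Y195.92
G1 X177.66 Y87.70
M5
G0 X93.39 Y183.41
M4 S413
G1 X94.49 Y196.33 F2033
M5
G0 X139.22 Y51.64
M4 S413
G1 X134.38 Y63.33 F2033
G1 X122.69 Y68.17
G1 X111.00 Y63.33
G1 X106.16 Y51.64
G1 X111.00 Y39.95
G1 X122.69 Y35.11
G1 X134.38 Y39.95
G1 X139.22 Y51.64
M5
G0 X0.00 Y0.00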